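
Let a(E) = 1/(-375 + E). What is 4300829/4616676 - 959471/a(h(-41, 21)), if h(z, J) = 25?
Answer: 1550348362739429/4616676 ≈ 3.3581e+8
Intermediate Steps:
4300829/4616676 - 959471/a(h(-41, 21)) = 4300829/4616676 - 959471/(1/(-375 + 25)) = 4300829*(1/4616676) - 959471/(1/(-350)) = 4300829/4616676 - 959471/(-1/350) = 4300829/4616676 - 959471*(-350) = 4300829/4616676 + 335814850 = 1550348362739429/4616676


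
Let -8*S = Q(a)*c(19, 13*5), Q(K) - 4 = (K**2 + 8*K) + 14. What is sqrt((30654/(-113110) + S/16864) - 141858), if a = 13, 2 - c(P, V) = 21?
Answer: I*sqrt(32259508480981502516865)/476871760 ≈ 376.64*I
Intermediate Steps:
c(P, V) = -19 (c(P, V) = 2 - 1*21 = 2 - 21 = -19)
Q(K) = 18 + K**2 + 8*K (Q(K) = 4 + ((K**2 + 8*K) + 14) = 4 + (14 + K**2 + 8*K) = 18 + K**2 + 8*K)
S = 5529/8 (S = -(18 + 13**2 + 8*13)*(-19)/8 = -(18 + 169 + 104)*(-19)/8 = -291*(-19)/8 = -1/8*(-5529) = 5529/8 ≈ 691.13)
sqrt((30654/(-113110) + S/16864) - 141858) = sqrt((30654/(-113110) + (5529/8)/16864) - 141858) = sqrt((30654*(-1/113110) + (5529/8)*(1/16864)) - 141858) = sqrt((-15327/56555 + 5529/134912) - 141858) = sqrt(-1755103629/7629948160 - 141858) = sqrt(-1082370941184909/7629948160) = I*sqrt(32259508480981502516865)/476871760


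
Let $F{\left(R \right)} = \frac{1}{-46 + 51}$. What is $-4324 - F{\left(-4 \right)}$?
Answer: $- \frac{21621}{5} \approx -4324.2$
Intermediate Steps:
$F{\left(R \right)} = \frac{1}{5}$
$-4324 - F{\left(-4 \right)} = -4324 - \frac{1}{5} = - \frac{21621}{5}$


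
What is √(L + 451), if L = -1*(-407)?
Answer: √858 ≈ 29.292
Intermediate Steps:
L = 407
√(L + 451) = √(407 + 451) = √858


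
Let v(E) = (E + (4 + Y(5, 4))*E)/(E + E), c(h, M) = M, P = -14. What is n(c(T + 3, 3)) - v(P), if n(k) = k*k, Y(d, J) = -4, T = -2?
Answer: 17/2 ≈ 8.5000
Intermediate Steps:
v(E) = ½ (v(E) = (E + (4 - 4)*E)/(E + E) = (E + 0*E)/((2*E)) = (E + 0)*(1/(2*E)) = E*(1/(2*E)) = ½)
n(k) = k²
n(c(T + 3, 3)) - v(P) = 3² - 1*½ = 9 - ½ = 17/2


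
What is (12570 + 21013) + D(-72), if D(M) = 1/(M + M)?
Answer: 4835951/144 ≈ 33583.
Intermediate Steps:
D(M) = 1/(2*M)
(12570 + 21013) + D(-72) = (12570 + 21013) + (½)/(-72) = 33583 + (½)*(-1/72) = 33583 - 1/144 = 4835951/144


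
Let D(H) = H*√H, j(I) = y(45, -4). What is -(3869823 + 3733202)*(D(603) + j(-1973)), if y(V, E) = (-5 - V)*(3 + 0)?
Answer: 1140453750 - 13753872225*√67 ≈ -1.1144e+11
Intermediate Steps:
y(V, E) = -15 - 3*V (y(V, E) = (-5 - V)*3 = -15 - 3*V)
j(I) = -150 (j(I) = -15 - 3*45 = -15 - 135 = -150)
D(H) = H^(3/2)
-(3869823 + 3733202)*(D(603) + j(-1973)) = -(3869823 + 3733202)*(603^(3/2) - 150) = -7603025*(1809*√67 - 150) = -7603025*(-150 + 1809*√67) = -(-1140453750 + 13753872225*√67) = 1140453750 - 13753872225*√67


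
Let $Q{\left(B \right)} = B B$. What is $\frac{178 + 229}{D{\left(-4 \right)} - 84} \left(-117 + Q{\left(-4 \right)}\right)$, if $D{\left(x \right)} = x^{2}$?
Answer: $\frac{41107}{68} \approx 604.51$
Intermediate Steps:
$Q{\left(B \right)} = B^{2}$
$\frac{178 + 229}{D{\left(-4 \right)} - 84} \left(-117 + Q{\left(-4 \right)}\right) = \frac{178 + 229}{\left(-4\right)^{2} - 84} \left(-117 + \left(-4\right)^{2}\right) = \frac{407}{16 - 84} \left(-117 + 16\right) = \frac{407}{-68} \left(-101\right) = 407 \left(- \frac{1}{68}\right) \left(-101\right) = \left(- \frac{407}{68}\right) \left(-101\right) = \frac{41107}{68}$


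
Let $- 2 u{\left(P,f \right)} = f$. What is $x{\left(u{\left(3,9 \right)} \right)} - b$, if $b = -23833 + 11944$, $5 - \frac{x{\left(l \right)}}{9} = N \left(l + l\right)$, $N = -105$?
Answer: $3429$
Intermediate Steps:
$u{\left(P,f \right)} = - \frac{f}{2}$
$x{\left(l \right)} = 45 + 1890 l$ ($x{\left(l \right)} = 45 - 9 \left(- 105 \left(l + l\right)\right) = 45 - 9 \left(- 105 \cdot 2 l\right) = 45 - 9 \left(- 210 l\right) = 45 + 1890 l$)
$b = -11889$
$x{\left(u{\left(3,9 \right)} \right)} - b = \left(45 + 1890 \left(\left(- \frac{1}{2}\right) 9\right)\right) - -11889 = \left(45 + 1890 \left(- \frac{9}{2}\right)\right) + 11889 = \left(45 - 8505\right) + 11889 = -8460 + 11889 = 3429$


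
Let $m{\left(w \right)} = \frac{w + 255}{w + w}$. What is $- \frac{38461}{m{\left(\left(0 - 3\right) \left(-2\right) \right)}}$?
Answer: $- \frac{153844}{87} \approx -1768.3$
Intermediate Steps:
$m{\left(w \right)} = \frac{255 + w}{2 w}$
$- \frac{38461}{m{\left(\left(0 - 3\right) \left(-2\right) \right)}} = - \frac{38461}{\frac{1}{2} \frac{1}{\left(0 - 3\right) \left(-2\right)} \left(255 + \left(0 - 3\right) \left(-2\right)\right)} = - \frac{38461}{\frac{1}{2} \frac{1}{\left(-3\right) \left(-2\right)} \left(255 - -6\right)} = - \frac{38461}{\frac{1}{2} \cdot \frac{1}{6} \left(255 + 6\right)} = - \frac{38461}{\frac{1}{2} \cdot \frac{1}{6} \cdot 261} = - \frac{38461}{\frac{87}{4}} = \left(-38461\right) \frac{4}{87} = - \frac{153844}{87}$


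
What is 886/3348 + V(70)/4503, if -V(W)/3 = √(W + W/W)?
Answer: 443/1674 - √71/1501 ≈ 0.25902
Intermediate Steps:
V(W) = -3*√(1 + W) (V(W) = -3*√(W + W/W) = -3*√(W + 1) = -3*√(1 + W))
886/3348 + V(70)/4503 = 886/3348 - 3*√(1 + 70)/4503 = 886*(1/3348) - 3*√71*(1/4503) = 443/1674 - √71/1501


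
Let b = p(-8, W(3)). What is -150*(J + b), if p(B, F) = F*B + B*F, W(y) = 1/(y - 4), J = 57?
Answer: -10950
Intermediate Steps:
W(y) = 1/(-4 + y)
p(B, F) = 2*B*F (p(B, F) = B*F + B*F = 2*B*F)
b = 16 (b = 2*(-8)/(-4 + 3) = 2*(-8)/(-1) = 2*(-8)*(-1) = 16)
-150*(J + b) = -150*(57 + 16) = -150*73 = -10950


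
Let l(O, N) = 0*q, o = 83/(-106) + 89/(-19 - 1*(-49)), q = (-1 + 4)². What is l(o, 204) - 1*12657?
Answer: -12657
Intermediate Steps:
q = 9 (q = 3² = 9)
o = 1736/795 (o = 83*(-1/106) + 89/(-19 + 49) = -83/106 + 89/30 = 1736/795 ≈ 2.1836)
l(O, N) = 0 (l(O, N) = 0*9 = 0)
l(o, 204) - 1*12657 = 0 - 1*12657 = 0 - 12657 = -12657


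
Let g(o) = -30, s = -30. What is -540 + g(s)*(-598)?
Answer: 17400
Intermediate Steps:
-540 + g(s)*(-598) = -540 - 30*(-598) = -540 + 17940 = 17400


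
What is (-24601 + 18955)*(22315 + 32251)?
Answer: -308079636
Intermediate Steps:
(-24601 + 18955)*(22315 + 32251) = -5646*54566 = -308079636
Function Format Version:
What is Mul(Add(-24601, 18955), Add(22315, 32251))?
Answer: -308079636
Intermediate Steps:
Mul(Add(-24601, 18955), Add(22315, 32251)) = Mul(-5646, 54566) = -308079636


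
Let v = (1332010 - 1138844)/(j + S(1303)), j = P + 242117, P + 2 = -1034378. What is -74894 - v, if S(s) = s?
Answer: -29618982537/395480 ≈ -74894.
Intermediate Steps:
P = -1034380 (P = -2 - 1034378 = -1034380)
j = -792263 (j = -1034380 + 242117 = -792263)
v = -96583/395480 (v = (1332010 - 1138844)/(-792263 + 1303) = 193166/(-790960) = 193166*(-1/790960) = -96583/395480 ≈ -0.24422)
-74894 - v = -74894 - 1*(-96583/395480) = -74894 + 96583/395480 = -29618982537/395480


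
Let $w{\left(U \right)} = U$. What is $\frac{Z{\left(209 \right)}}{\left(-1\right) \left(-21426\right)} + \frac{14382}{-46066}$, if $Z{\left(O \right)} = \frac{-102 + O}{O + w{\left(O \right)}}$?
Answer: $- \frac{64400620457}{206285114244} \approx -0.31219$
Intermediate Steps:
$Z{\left(O \right)} = \frac{-102 + O}{2 O}$ ($Z{\left(O \right)} = \frac{-102 + O}{O + O} = \frac{-102 + O}{2 O}$)
$\frac{Z{\left(209 \right)}}{\left(-1\right) \left(-21426\right)} + \frac{14382}{-46066} = \frac{\frac{1}{2} \cdot \frac{1}{209} \left(-102 + 209\right)}{\left(-1\right) \left(-21426\right)} + \frac{14382}{-46066} = \frac{\frac{1}{2} \cdot \frac{1}{209} \cdot 107}{21426} + 14382 \left(- \frac{1}{46066}\right) = \frac{107}{418} \cdot \frac{1}{21426} - \frac{7191}{23033} = \frac{107}{8956068} - \frac{7191}{23033} = - \frac{64400620457}{206285114244}$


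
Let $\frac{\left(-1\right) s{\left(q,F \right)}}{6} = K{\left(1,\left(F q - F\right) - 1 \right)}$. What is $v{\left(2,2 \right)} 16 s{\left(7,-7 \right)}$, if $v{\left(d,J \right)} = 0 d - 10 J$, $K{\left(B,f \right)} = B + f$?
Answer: $-80640$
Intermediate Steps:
$s{\left(q,F \right)} = 6 F - 6 F q$ ($s{\left(q,F \right)} = - 6 \left(1 - \left(1 + F - F q\right)\right) = - 6 \left(- F + F q\right) = 6 F - 6 F q$)
$v{\left(d,J \right)} = - 10 J$ ($v{\left(d,J \right)} = 0 - 10 J = - 10 J$)
$v{\left(2,2 \right)} 16 s{\left(7,-7 \right)} = \left(-10\right) 2 \cdot 16 \cdot 6 \left(-7\right) \left(1 - 7\right) = \left(-20\right) 16 \cdot 6 \left(-7\right) \left(1 - 7\right) = - 320 \cdot 6 \left(-7\right) \left(-6\right) = \left(-320\right) 252 = -80640$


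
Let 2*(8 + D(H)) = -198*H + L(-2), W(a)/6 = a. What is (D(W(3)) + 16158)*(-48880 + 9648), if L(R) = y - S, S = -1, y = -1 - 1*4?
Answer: -563606912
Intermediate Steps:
y = -5 (y = -1 - 4 = -5)
W(a) = 6*a
L(R) = -4 (L(R) = -5 - 1*(-1) = -5 + 1 = -4)
D(H) = -10 - 99*H (D(H) = -8 + (-198*H - 4)/2 = -8 + (-4 - 198*H)/2 = -8 + (-2 - 99*H) = -10 - 99*H)
(D(W(3)) + 16158)*(-48880 + 9648) = ((-10 - 594*3) + 16158)*(-48880 + 9648) = ((-10 - 99*18) + 16158)*(-39232) = ((-10 - 1782) + 16158)*(-39232) = (-1792 + 16158)*(-39232) = 14366*(-39232) = -563606912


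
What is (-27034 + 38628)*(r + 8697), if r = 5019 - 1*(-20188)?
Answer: 393082976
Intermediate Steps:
r = 25207 (r = 5019 + 20188 = 25207)
(-27034 + 38628)*(r + 8697) = (-27034 + 38628)*(25207 + 8697) = 11594*33904 = 393082976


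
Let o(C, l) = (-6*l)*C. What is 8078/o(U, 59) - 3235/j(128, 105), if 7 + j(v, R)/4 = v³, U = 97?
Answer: -6787403267/28804706004 ≈ -0.23564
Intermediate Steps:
o(C, l) = -6*C*l
j(v, R) = -28 + 4*v³
8078/o(U, 59) - 3235/j(128, 105) = 8078/((-6*97*59)) - 3235/(-28 + 4*128³) = 8078/(-34338) - 3235/(-28 + 4*2097152) = 8078*(-1/34338) - 3235/(-28 + 8388608) = -4039/17169 - 3235/8388580 = -4039/17169 - 3235*1/8388580 = -4039/17169 - 647/1677716 = -6787403267/28804706004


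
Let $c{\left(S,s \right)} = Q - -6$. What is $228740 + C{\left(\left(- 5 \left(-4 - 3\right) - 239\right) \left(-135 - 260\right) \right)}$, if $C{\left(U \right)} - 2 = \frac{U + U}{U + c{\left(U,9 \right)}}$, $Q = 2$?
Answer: $\frac{4608505364}{20147} \approx 2.2874 \cdot 10^{5}$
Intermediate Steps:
$c{\left(S,s \right)} = 8$ ($c{\left(S,s \right)} = 2 - -6 = 2 + 6 = 8$)
$C{\left(U \right)} = 2 + \frac{2 U}{8 + U}$ ($C{\left(U \right)} = 2 + \frac{U + U}{U + 8} = 2 + \frac{2 U}{8 + U}$)
$228740 + C{\left(\left(- 5 \left(-4 - 3\right) - 239\right) \left(-135 - 260\right) \right)} = 228740 + \frac{4 \left(4 + \left(- 5 \left(-4 - 3\right) - 239\right) \left(-135 - 260\right)\right)}{8 + \left(- 5 \left(-4 - 3\right) - 239\right) \left(-135 - 260\right)} = 228740 + \frac{4 \left(4 + \left(\left(-5\right) \left(-7\right) - 239\right) \left(-395\right)\right)}{8 + \left(\left(-5\right) \left(-7\right) - 239\right) \left(-395\right)} = 228740 + \frac{4 \left(4 + \left(35 - 239\right) \left(-395\right)\right)}{8 + \left(35 - 239\right) \left(-395\right)} = 228740 + \frac{4 \left(4 - -80580\right)}{8 - -80580} = 228740 + \frac{4 \left(4 + 80580\right)}{8 + 80580} = 228740 + 4 \cdot \frac{1}{80588} \cdot 80584 = 228740 + \frac{80584}{20147} = \frac{4608505364}{20147}$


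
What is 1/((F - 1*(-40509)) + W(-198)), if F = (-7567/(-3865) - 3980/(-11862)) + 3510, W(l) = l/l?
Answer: 22923315/1009136897527 ≈ 2.2716e-5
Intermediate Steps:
W(l) = 1
F = 80513406877/22923315 (F = (-7567*(-1/3865) - 3980*(-1/11862)) + 3510 = (7567/3865 + 1990/5931) + 3510 = 52571227/22923315 + 3510 = 80513406877/22923315 ≈ 3512.3)
1/((F - 1*(-40509)) + W(-198)) = 1/((80513406877/22923315 - 1*(-40509)) + 1) = 1/((80513406877/22923315 + 40509) + 1) = 1/(1009113974212/22923315 + 1) = 1/(1009136897527/22923315) = 22923315/1009136897527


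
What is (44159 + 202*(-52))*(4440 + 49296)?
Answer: 1808485080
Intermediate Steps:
(44159 + 202*(-52))*(4440 + 49296) = (44159 - 10504)*53736 = 33655*53736 = 1808485080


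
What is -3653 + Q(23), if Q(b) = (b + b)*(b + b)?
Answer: -1537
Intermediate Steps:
Q(b) = 4*b**2 (Q(b) = (2*b)*(2*b) = 4*b**2)
-3653 + Q(23) = -3653 + 4*23**2 = -3653 + 4*529 = -3653 + 2116 = -1537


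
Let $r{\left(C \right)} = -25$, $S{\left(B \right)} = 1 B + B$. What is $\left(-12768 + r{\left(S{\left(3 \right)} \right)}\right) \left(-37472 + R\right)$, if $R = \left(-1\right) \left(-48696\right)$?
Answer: $-143588632$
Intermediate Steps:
$S{\left(B \right)} = 2 B$ ($S{\left(B \right)} = B + B = 2 B$)
$R = 48696$
$\left(-12768 + r{\left(S{\left(3 \right)} \right)}\right) \left(-37472 + R\right) = \left(-12768 - 25\right) \left(-37472 + 48696\right) = \left(-12793\right) 11224 = -143588632$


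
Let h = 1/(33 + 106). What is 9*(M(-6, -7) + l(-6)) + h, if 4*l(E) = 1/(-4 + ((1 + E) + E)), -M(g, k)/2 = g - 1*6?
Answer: 600083/2780 ≈ 215.86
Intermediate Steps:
M(g, k) = 12 - 2*g (M(g, k) = -2*(g - 1*6) = -2*(g - 6) = -2*(-6 + g) = 12 - 2*g)
l(E) = 1/(4*(-3 + 2*E)) (l(E) = 1/(4*(-4 + ((1 + E) + E))) = 1/(4*(-4 + (1 + 2*E))) = 1/(4*(-3 + 2*E)))
h = 1/139 ≈ 0.0071942
9*(M(-6, -7) + l(-6)) + h = 9*((12 - 2*(-6)) + 1/(4*(-3 + 2*(-6)))) + 1/139 = 9*((12 + 12) + 1/(4*(-3 - 12))) + 1/139 = 9*(24 + (1/4)/(-15)) + 1/139 = 9*(24 + (1/4)*(-1/15)) + 1/139 = 9*(24 - 1/60) + 1/139 = 9*(1439/60) + 1/139 = 4317/20 + 1/139 = 600083/2780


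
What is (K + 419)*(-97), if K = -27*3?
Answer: -32786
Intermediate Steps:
K = -81
(K + 419)*(-97) = (-81 + 419)*(-97) = 338*(-97) = -32786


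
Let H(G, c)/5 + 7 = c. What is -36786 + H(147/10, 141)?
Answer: -36116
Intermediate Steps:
H(G, c) = -35 + 5*c
-36786 + H(147/10, 141) = -36786 + (-35 + 5*141) = -36786 + (-35 + 705) = -36786 + 670 = -36116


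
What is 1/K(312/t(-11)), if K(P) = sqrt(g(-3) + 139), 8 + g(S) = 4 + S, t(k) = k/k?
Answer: sqrt(33)/66 ≈ 0.087039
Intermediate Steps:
t(k) = 1
g(S) = -4 + S (g(S) = -8 + (4 + S) = -4 + S)
K(P) = 2*sqrt(33) (K(P) = sqrt((-4 - 3) + 139) = sqrt(-7 + 139) = sqrt(132) = 2*sqrt(33))
1/K(312/t(-11)) = 1/(2*sqrt(33)) = sqrt(33)/66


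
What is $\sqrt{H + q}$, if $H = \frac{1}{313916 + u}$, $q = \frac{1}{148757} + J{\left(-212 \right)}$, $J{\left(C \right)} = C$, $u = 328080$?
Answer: $\frac{i \sqrt{483387393017779065483073}}{47750699486} \approx 14.56 i$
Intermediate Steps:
$q = - \frac{31536483}{148757}$ ($q = \frac{1}{148757} - 212 = - \frac{31536483}{148757} \approx -212.0$)
$H = \frac{1}{641996}$ ($H = \frac{1}{313916 + 328080} = \frac{1}{641996} \approx 1.5576 \cdot 10^{-6}$)
$\sqrt{H + q} = \sqrt{\frac{1}{641996} - \frac{31536483}{148757}} = \sqrt{- \frac{20246295791311}{95501398972}} = \frac{i \sqrt{483387393017779065483073}}{47750699486}$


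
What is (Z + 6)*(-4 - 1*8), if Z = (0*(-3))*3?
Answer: -72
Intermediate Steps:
Z = 0 (Z = 0*3 = 0)
(Z + 6)*(-4 - 1*8) = (0 + 6)*(-4 - 1*8) = 6*(-4 - 8) = 6*(-12) = -72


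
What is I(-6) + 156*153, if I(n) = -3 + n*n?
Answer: 23901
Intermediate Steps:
I(n) = -3 + n**2
I(-6) + 156*153 = (-3 + (-6)**2) + 156*153 = (-3 + 36) + 23868 = 33 + 23868 = 23901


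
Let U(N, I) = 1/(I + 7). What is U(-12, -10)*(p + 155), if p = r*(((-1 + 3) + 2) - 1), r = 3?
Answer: -164/3 ≈ -54.667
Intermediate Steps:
U(N, I) = 1/(7 + I)
p = 9 (p = 3*(((-1 + 3) + 2) - 1) = 3*((2 + 2) - 1) = 3*(4 - 1) = 3*3 = 9)
U(-12, -10)*(p + 155) = (9 + 155)/(7 - 10) = 164/(-3) = -⅓*164 = -164/3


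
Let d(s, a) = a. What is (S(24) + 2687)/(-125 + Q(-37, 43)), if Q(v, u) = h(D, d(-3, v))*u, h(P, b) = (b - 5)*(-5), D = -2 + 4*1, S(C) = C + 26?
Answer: 2737/8905 ≈ 0.30736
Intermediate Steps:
S(C) = 26 + C
D = 2 (D = -2 + 4 = 2)
h(P, b) = 25 - 5*b (h(P, b) = (-5 + b)*(-5) = 25 - 5*b)
Q(v, u) = u*(25 - 5*v) (Q(v, u) = (25 - 5*v)*u = u*(25 - 5*v))
(S(24) + 2687)/(-125 + Q(-37, 43)) = ((26 + 24) + 2687)/(-125 + 5*43*(5 - 1*(-37))) = (50 + 2687)/(-125 + 5*43*(5 + 37)) = 2737/(-125 + 5*43*42) = 2737/(-125 + 9030) = 2737/8905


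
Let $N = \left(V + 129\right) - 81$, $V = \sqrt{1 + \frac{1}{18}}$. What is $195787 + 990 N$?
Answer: $243307 + 165 \sqrt{38} \approx 2.4432 \cdot 10^{5}$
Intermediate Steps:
$V = \frac{\sqrt{38}}{6}$ ($V = \sqrt{1 + \frac{1}{18}} = \sqrt{\frac{19}{18}} = \frac{\sqrt{38}}{6} \approx 1.0274$)
$N = 48 + \frac{\sqrt{38}}{6}$ ($N = \left(\frac{\sqrt{38}}{6} + 129\right) - 81 = \left(129 + \frac{\sqrt{38}}{6}\right) - 81 = 48 + \frac{\sqrt{38}}{6} \approx 49.027$)
$195787 + 990 N = 195787 + 990 \left(48 + \frac{\sqrt{38}}{6}\right) = 195787 + \left(47520 + 165 \sqrt{38}\right) = 243307 + 165 \sqrt{38}$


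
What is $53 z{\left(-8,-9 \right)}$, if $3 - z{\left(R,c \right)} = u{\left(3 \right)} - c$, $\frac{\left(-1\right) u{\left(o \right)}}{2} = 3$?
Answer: $0$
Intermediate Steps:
$u{\left(o \right)} = -6$ ($u{\left(o \right)} = \left(-2\right) 3 = -6$)
$z{\left(R,c \right)} = 9 + c$ ($z{\left(R,c \right)} = 3 - \left(-6 - c\right) = 3 + \left(6 + c\right) = 9 + c$)
$53 z{\left(-8,-9 \right)} = 53 \left(9 - 9\right) = 53 \cdot 0 = 0$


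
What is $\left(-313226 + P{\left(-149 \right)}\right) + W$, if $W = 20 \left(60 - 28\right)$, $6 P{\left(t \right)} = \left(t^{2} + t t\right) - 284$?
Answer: $-305233$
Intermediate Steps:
$P{\left(t \right)} = - \frac{142}{3} + \frac{t^{2}}{3}$ ($P{\left(t \right)} = \frac{\left(t^{2} + t t\right) - 284}{6} = \frac{\left(t^{2} + t^{2}\right) - 284}{6} = \frac{2 t^{2} - 284}{6} = \frac{-284 + 2 t^{2}}{6} = - \frac{142}{3} + \frac{t^{2}}{3}$)
$W = 640$ ($W = 20 \cdot 32 = 640$)
$\left(-313226 + P{\left(-149 \right)}\right) + W = \left(-313226 - \left(\frac{142}{3} - \frac{\left(-149\right)^{2}}{3}\right)\right) + 640 = \left(-313226 + \left(- \frac{142}{3} + \frac{1}{3} \cdot 22201\right)\right) + 640 = \left(-313226 + \left(- \frac{142}{3} + \frac{22201}{3}\right)\right) + 640 = \left(-313226 + 7353\right) + 640 = -305873 + 640 = -305233$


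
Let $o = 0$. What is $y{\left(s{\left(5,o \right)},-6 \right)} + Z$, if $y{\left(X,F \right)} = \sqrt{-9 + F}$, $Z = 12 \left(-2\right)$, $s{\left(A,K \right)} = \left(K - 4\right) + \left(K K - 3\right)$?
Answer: $-24 + i \sqrt{15} \approx -24.0 + 3.873 i$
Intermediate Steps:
$s{\left(A,K \right)} = -7 + K + K^{2}$ ($s{\left(A,K \right)} = \left(-4 + K\right) + \left(K^{2} - 3\right) = \left(-4 + K\right) + \left(-3 + K^{2}\right) = -7 + K + K^{2}$)
$Z = -24$
$y{\left(s{\left(5,o \right)},-6 \right)} + Z = \sqrt{-9 - 6} - 24 = \sqrt{-15} - 24 = i \sqrt{15} - 24 = -24 + i \sqrt{15}$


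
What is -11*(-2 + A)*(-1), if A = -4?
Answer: -66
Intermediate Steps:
-11*(-2 + A)*(-1) = -11*(-2 - 4)*(-1) = -(-66)*(-1) = -11*6 = -66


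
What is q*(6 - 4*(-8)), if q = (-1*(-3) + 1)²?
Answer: 608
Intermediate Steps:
q = 16 (q = (3 + 1)² = 4² = 16)
q*(6 - 4*(-8)) = 16*(6 - 4*(-8)) = 16*(6 + 32) = 16*38 = 608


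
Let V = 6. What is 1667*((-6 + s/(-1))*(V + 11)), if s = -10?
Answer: 113356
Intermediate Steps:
1667*((-6 + s/(-1))*(V + 11)) = 1667*((-6 - 10/(-1))*(6 + 11)) = 1667*((-6 - 10*(-1))*17) = 1667*((-6 + 10)*17) = 1667*(4*17) = 1667*68 = 113356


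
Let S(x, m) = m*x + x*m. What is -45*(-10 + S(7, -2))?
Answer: 1710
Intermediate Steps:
S(x, m) = 2*m*x (S(x, m) = m*x + m*x = 2*m*x)
-45*(-10 + S(7, -2)) = -45*(-10 + 2*(-2)*7) = -45*(-10 - 28) = -45*(-38) = 1710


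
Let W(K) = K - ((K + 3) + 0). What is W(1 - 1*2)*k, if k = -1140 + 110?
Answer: 3090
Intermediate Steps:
W(K) = -3 (W(K) = K - ((3 + K) + 0) = K - (3 + K) = K + (-3 - K) = -3)
k = -1030
W(1 - 1*2)*k = -3*(-1030) = 3090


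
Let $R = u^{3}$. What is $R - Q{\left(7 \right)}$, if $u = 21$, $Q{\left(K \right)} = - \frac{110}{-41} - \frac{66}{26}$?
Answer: $\frac{4936036}{533} \approx 9260.9$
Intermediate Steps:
$Q{\left(K \right)} = \frac{77}{533}$ ($Q{\left(K \right)} = \left(-110\right) \left(- \frac{1}{41}\right) - \frac{33}{13} = \frac{110}{41} - \frac{33}{13} = \frac{77}{533}$)
$R = 9261$ ($R = 21^{3} = 9261$)
$R - Q{\left(7 \right)} = 9261 - \frac{77}{533} = \frac{4936036}{533}$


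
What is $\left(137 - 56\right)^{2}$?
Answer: $6561$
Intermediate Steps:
$\left(137 - 56\right)^{2} = 81^{2} = 6561$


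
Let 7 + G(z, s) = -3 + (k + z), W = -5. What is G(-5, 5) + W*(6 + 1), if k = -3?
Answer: -53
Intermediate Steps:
G(z, s) = -13 + z (G(z, s) = -7 + (-3 + (-3 + z)) = -7 + (-6 + z) = -13 + z)
G(-5, 5) + W*(6 + 1) = (-13 - 5) - 5*(6 + 1) = -18 - 5*7 = -18 - 35 = -53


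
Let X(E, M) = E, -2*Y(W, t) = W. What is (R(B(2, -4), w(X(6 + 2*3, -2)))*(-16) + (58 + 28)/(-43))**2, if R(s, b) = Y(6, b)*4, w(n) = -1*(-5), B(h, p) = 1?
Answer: 36100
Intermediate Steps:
Y(W, t) = -W/2
w(n) = 5
R(s, b) = -12 (R(s, b) = -1/2*6*4 = -3*4 = -12)
(R(B(2, -4), w(X(6 + 2*3, -2)))*(-16) + (58 + 28)/(-43))**2 = (-12*(-16) + (58 + 28)/(-43))**2 = (192 + 86*(-1/43))**2 = (192 - 2)**2 = 190**2 = 36100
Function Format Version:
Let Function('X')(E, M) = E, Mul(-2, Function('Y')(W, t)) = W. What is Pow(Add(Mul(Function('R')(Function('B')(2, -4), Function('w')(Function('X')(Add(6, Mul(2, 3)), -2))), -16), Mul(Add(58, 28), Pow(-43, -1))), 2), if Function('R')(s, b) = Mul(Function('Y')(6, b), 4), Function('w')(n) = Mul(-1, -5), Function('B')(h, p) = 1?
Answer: 36100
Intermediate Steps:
Function('Y')(W, t) = Mul(Rational(-1, 2), W)
Function('w')(n) = 5
Function('R')(s, b) = -12 (Function('R')(s, b) = Mul(Mul(Rational(-1, 2), 6), 4) = Mul(-3, 4) = -12)
Pow(Add(Mul(Function('R')(Function('B')(2, -4), Function('w')(Function('X')(Add(6, Mul(2, 3)), -2))), -16), Mul(Add(58, 28), Pow(-43, -1))), 2) = Pow(Add(Mul(-12, -16), Mul(Add(58, 28), Pow(-43, -1))), 2) = Pow(Add(192, Mul(86, Rational(-1, 43))), 2) = Pow(Add(192, -2), 2) = Pow(190, 2) = 36100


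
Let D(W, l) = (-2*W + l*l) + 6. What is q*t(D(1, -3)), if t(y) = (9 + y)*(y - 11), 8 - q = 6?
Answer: 88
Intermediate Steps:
q = 2 (q = 8 - 1*6 = 8 - 6 = 2)
D(W, l) = 6 + l² - 2*W (D(W, l) = (-2*W + l²) + 6 = (l² - 2*W) + 6 = 6 + l² - 2*W)
t(y) = (-11 + y)*(9 + y) (t(y) = (9 + y)*(-11 + y) = (-11 + y)*(9 + y))
q*t(D(1, -3)) = 2*(-99 + (6 + (-3)² - 2*1)² - 2*(6 + (-3)² - 2*1)) = 2*(-99 + (6 + 9 - 2)² - 2*(6 + 9 - 2)) = 2*(-99 + 13² - 2*13) = 2*(-99 + 169 - 26) = 2*44 = 88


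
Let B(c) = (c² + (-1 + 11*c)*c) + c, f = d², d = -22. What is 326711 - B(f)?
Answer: -2484361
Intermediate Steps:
f = 484 (f = (-22)² = 484)
B(c) = c + c² + c*(-1 + 11*c) (B(c) = (c² + c*(-1 + 11*c)) + c = c + c² + c*(-1 + 11*c))
326711 - B(f) = 326711 - 12*484² = 326711 - 12*234256 = 326711 - 1*2811072 = 326711 - 2811072 = -2484361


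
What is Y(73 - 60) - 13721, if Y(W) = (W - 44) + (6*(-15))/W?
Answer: -178866/13 ≈ -13759.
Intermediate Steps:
Y(W) = -44 + W - 90/W (Y(W) = (-44 + W) - 90/W = -44 + W - 90/W)
Y(73 - 60) - 13721 = (-44 + (73 - 60) - 90/(73 - 60)) - 13721 = (-44 + 13 - 90/13) - 13721 = -493/13 - 13721 = -178866/13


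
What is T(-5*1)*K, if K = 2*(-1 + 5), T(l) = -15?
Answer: -120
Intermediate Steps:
K = 8 (K = 2*4 = 8)
T(-5*1)*K = -15*8 = -120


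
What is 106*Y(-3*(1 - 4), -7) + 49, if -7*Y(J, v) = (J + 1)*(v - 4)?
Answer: 12003/7 ≈ 1714.7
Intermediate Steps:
Y(J, v) = -(1 + J)*(-4 + v)/7 (Y(J, v) = -(J + 1)*(v - 4)/7 = -(1 + J)*(-4 + v)/7)
106*Y(-3*(1 - 4), -7) + 49 = 106*(4/7 - 1/7*(-7) + 4*(-3*(1 - 4))/7 - 1/7*(-3*(1 - 4))*(-7)) + 49 = 106*(4/7 + 1 + 4*(-3*(-3))/7 - 1/7*(-3*(-3))*(-7)) + 49 = 106*(4/7 + 1 + (4/7)*9 - 1/7*9*(-7)) + 49 = 106*(4/7 + 1 + 36/7 + 9) + 49 = 106*(110/7) + 49 = 11660/7 + 49 = 12003/7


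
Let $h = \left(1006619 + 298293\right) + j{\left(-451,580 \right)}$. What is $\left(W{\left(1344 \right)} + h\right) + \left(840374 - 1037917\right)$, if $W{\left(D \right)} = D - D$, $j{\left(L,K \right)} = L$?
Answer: $1106918$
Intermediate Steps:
$W{\left(D \right)} = 0$
$h = 1304461$ ($h = \left(1006619 + 298293\right) - 451 = 1304912 - 451 = 1304461$)
$\left(W{\left(1344 \right)} + h\right) + \left(840374 - 1037917\right) = \left(0 + 1304461\right) + \left(840374 - 1037917\right) = 1304461 - 197543 = 1106918$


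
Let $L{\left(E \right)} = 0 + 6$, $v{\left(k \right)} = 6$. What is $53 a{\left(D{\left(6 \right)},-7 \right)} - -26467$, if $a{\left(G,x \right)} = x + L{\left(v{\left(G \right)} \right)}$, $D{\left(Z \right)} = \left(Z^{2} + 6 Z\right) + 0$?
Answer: $26414$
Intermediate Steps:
$L{\left(E \right)} = 6$
$D{\left(Z \right)} = Z^{2} + 6 Z$
$a{\left(G,x \right)} = 6 + x$ ($a{\left(G,x \right)} = x + 6 = 6 + x$)
$53 a{\left(D{\left(6 \right)},-7 \right)} - -26467 = 53 \left(6 - 7\right) - -26467 = 53 \left(-1\right) + 26467 = -53 + 26467 = 26414$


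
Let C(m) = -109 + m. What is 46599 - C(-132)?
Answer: 46840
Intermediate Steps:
46599 - C(-132) = 46599 - (-109 - 132) = 46599 - 1*(-241) = 46599 + 241 = 46840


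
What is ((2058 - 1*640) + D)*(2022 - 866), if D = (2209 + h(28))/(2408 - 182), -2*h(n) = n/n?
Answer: 260816431/159 ≈ 1.6404e+6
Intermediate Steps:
h(n) = -½ (h(n) = -n/(2*n) = -½*1 = -½)
D = 631/636 (D = (2209 - ½)/(2408 - 182) = (4417/2)/2226 = (4417/2)*(1/2226) = 631/636 ≈ 0.99214)
((2058 - 1*640) + D)*(2022 - 866) = ((2058 - 1*640) + 631/636)*(2022 - 866) = ((2058 - 640) + 631/636)*1156 = (1418 + 631/636)*1156 = (902479/636)*1156 = 260816431/159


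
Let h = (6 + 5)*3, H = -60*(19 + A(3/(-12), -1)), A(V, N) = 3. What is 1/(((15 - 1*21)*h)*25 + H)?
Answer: -1/6270 ≈ -0.00015949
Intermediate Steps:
H = -1320 (H = -60*(19 + 3) = -60*22 = -1320)
h = 33 (h = 11*3 = 33)
1/(((15 - 1*21)*h)*25 + H) = 1/(((15 - 1*21)*33)*25 - 1320) = 1/(((15 - 21)*33)*25 - 1320) = 1/(-6*33*25 - 1320) = 1/(-198*25 - 1320) = 1/(-4950 - 1320) = 1/(-6270) = -1/6270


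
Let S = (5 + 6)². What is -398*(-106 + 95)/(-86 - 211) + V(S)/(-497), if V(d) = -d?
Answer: -194539/13419 ≈ -14.497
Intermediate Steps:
S = 121 (S = 11² = 121)
-398*(-106 + 95)/(-86 - 211) + V(S)/(-497) = -398*(-106 + 95)/(-86 - 211) - 1*121/(-497) = -398/((-297/(-11))) - 121*(-1/497) = -398/((-297*(-1/11))) + 121/497 = -398/27 + 121/497 = -194539/13419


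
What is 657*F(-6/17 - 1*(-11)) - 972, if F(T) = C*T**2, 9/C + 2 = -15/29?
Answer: -77236497/289 ≈ -2.6725e+5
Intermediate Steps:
C = -261/73 (C = 9/(-2 - 15/29) = 9/(-73/29) = 9*(-29/73) = -261/73 ≈ -3.5753)
F(T) = -261*T**2/73
657*F(-6/17 - 1*(-11)) - 972 = 657*(-261*(-6/17 - 1*(-11))**2/73) - 972 = 657*(-261*(-6*1/17 + 11)**2/73) - 972 = 657*(-261*(-6/17 + 11)**2/73) - 972 = 657*(-261*(181/17)**2/73) - 972 = 657*(-261/73*32761/289) - 972 = 657*(-8550621/21097) - 972 = -76955589/289 - 972 = -77236497/289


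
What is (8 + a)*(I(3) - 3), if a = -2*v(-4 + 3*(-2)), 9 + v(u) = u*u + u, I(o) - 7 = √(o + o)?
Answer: -616 - 154*√6 ≈ -993.22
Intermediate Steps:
I(o) = 7 + √2*√o (I(o) = 7 + √(o + o) = 7 + √(2*o) = 7 + √2*√o)
v(u) = -9 + u + u² (v(u) = -9 + (u*u + u) = -9 + (u² + u) = -9 + (u + u²) = -9 + u + u²)
a = -162 (a = -2*(-9 + (-4 + 3*(-2)) + (-4 + 3*(-2))²) = -2*(-9 + (-4 - 6) + (-4 - 6)²) = -2*(-9 - 10 + (-10)²) = -2*(-9 - 10 + 100) = -2*81 = -162)
(8 + a)*(I(3) - 3) = (8 - 162)*((7 + √2*√3) - 3) = -154*((7 + √6) - 3) = -154*(4 + √6) = -616 - 154*√6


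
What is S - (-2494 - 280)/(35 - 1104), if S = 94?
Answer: 97712/1069 ≈ 91.405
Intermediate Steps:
S - (-2494 - 280)/(35 - 1104) = 94 - (-2494 - 280)/(35 - 1104) = 94 - (-2774)/(-1069) = 94 - (-2774)*(-1)/1069 = 94 - 1*2774/1069 = 94 - 2774/1069 = 97712/1069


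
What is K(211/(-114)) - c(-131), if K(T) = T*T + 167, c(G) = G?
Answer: 3917329/12996 ≈ 301.43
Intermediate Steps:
K(T) = 167 + T² (K(T) = T² + 167 = 167 + T²)
K(211/(-114)) - c(-131) = (167 + (211/(-114))²) - 1*(-131) = (167 + (211*(-1/114))²) + 131 = (167 + (-211/114)²) + 131 = (167 + 44521/12996) + 131 = 2214853/12996 + 131 = 3917329/12996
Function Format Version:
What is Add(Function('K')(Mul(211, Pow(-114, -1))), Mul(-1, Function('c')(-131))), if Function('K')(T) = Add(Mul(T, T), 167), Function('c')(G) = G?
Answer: Rational(3917329, 12996) ≈ 301.43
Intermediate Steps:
Function('K')(T) = Add(167, Pow(T, 2)) (Function('K')(T) = Add(Pow(T, 2), 167) = Add(167, Pow(T, 2)))
Add(Function('K')(Mul(211, Pow(-114, -1))), Mul(-1, Function('c')(-131))) = Add(Add(167, Pow(Mul(211, Pow(-114, -1)), 2)), Mul(-1, -131)) = Add(Add(167, Pow(Mul(211, Rational(-1, 114)), 2)), 131) = Add(Add(167, Pow(Rational(-211, 114), 2)), 131) = Add(Add(167, Rational(44521, 12996)), 131) = Add(Rational(2214853, 12996), 131) = Rational(3917329, 12996)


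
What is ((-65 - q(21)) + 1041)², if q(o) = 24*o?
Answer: 222784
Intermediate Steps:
((-65 - q(21)) + 1041)² = ((-65 - 24*21) + 1041)² = ((-65 - 1*504) + 1041)² = ((-65 - 504) + 1041)² = (-569 + 1041)² = 472² = 222784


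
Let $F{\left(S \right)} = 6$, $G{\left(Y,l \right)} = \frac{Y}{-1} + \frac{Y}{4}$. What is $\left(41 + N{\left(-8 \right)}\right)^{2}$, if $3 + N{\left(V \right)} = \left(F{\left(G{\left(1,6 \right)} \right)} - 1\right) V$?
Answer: $4$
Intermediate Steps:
$G{\left(Y,l \right)} = - \frac{3 Y}{4}$ ($G{\left(Y,l \right)} = Y \left(-1\right) + Y \frac{1}{4} = - Y + \frac{Y}{4} = - \frac{3 Y}{4}$)
$N{\left(V \right)} = -3 + 5 V$ ($N{\left(V \right)} = -3 + \left(6 - 1\right) V = -3 + 5 V$)
$\left(41 + N{\left(-8 \right)}\right)^{2} = \left(41 + \left(-3 + 5 \left(-8\right)\right)\right)^{2} = \left(41 - 43\right)^{2} = \left(-2\right)^{2} = 4$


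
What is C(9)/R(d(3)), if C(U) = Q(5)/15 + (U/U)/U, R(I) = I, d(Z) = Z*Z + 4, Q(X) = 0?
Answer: 1/117 ≈ 0.0085470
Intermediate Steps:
d(Z) = 4 + Z² (d(Z) = Z² + 4 = 4 + Z²)
C(U) = 1/U (C(U) = 0/15 + (U/U)/U = 0*(1/15) + 1/U = 0 + 1/U = 1/U)
C(9)/R(d(3)) = 1/(9*(4 + 3²)) = 1/(9*(4 + 9)) = (⅑)/13 = (⅑)*(1/13) = 1/117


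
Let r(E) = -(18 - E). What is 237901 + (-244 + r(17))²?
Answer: 297926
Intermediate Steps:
r(E) = -18 + E
237901 + (-244 + r(17))² = 237901 + (-244 + (-18 + 17))² = 237901 + (-244 - 1)² = 237901 + (-245)² = 237901 + 60025 = 297926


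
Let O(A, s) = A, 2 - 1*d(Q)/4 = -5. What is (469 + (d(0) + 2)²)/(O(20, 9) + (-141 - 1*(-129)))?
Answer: 1369/8 ≈ 171.13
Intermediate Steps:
d(Q) = 28 (d(Q) = 8 - 4*(-5) = 8 + 20 = 28)
(469 + (d(0) + 2)²)/(O(20, 9) + (-141 - 1*(-129))) = (469 + (28 + 2)²)/(20 + (-141 - 1*(-129))) = (469 + 30²)/(20 + (-141 + 129)) = (469 + 900)/(20 - 12) = 1369/8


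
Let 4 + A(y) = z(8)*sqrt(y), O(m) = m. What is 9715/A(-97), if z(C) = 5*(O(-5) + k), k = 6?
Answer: -38860/2441 - 48575*I*sqrt(97)/2441 ≈ -15.92 - 195.99*I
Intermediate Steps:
z(C) = 5 (z(C) = 5*(-5 + 6) = 5*1 = 5)
A(y) = -4 + 5*sqrt(y)
9715/A(-97) = 9715/(-4 + 5*sqrt(-97)) = 9715/(-4 + 5*(I*sqrt(97))) = 9715/(-4 + 5*I*sqrt(97))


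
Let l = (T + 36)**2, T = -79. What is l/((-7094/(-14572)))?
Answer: 13471814/3547 ≈ 3798.1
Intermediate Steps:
l = 1849 (l = (-79 + 36)**2 = (-43)**2 = 1849)
l/((-7094/(-14572))) = 1849/((-7094/(-14572))) = 1849/((-7094*(-1/14572))) = 1849/(3547/7286) = 1849*(7286/3547) = 13471814/3547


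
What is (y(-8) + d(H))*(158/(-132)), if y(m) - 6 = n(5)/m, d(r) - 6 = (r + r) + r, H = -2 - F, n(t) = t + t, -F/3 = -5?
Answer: 12719/264 ≈ 48.178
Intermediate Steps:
F = 15 (F = -3*(-5) = 15)
n(t) = 2*t
H = -17 (H = -2 - 1*15 = -2 - 15 = -17)
d(r) = 6 + 3*r (d(r) = 6 + ((r + r) + r) = 6 + (2*r + r) = 6 + 3*r)
y(m) = 6 + 10/m (y(m) = 6 + (2*5)/m = 6 + 10/m)
(y(-8) + d(H))*(158/(-132)) = ((6 + 10/(-8)) + (6 + 3*(-17)))*(158/(-132)) = ((6 + 10*(-⅛)) + (6 - 51))*(158*(-1/132)) = ((6 - 5/4) - 45)*(-79/66) = (19/4 - 45)*(-79/66) = -161/4*(-79/66) = 12719/264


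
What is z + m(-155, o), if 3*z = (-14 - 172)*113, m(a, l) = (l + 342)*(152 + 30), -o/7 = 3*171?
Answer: -598324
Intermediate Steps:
o = -3591 (o = -21*171 = -7*513 = -3591)
m(a, l) = 62244 + 182*l (m(a, l) = (342 + l)*182 = 62244 + 182*l)
z = -7006 (z = ((-14 - 172)*113)/3 = (-186*113)/3 = (1/3)*(-21018) = -7006)
z + m(-155, o) = -7006 + (62244 + 182*(-3591)) = -7006 + (62244 - 653562) = -7006 - 591318 = -598324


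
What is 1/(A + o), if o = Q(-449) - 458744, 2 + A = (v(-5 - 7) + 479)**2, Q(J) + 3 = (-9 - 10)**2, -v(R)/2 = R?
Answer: -1/205379 ≈ -4.8690e-6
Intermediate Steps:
v(R) = -2*R
Q(J) = 358 (Q(J) = -3 + (-9 - 10)**2 = -3 + (-19)**2 = -3 + 361 = 358)
A = 253007 (A = -2 + (-2*(-5 - 7) + 479)**2 = -2 + (-2*(-12) + 479)**2 = -2 + (24 + 479)**2 = -2 + 503**2 = -2 + 253009 = 253007)
o = -458386 (o = 358 - 458744 = -458386)
1/(A + o) = 1/(253007 - 458386) = 1/(-205379) = -1/205379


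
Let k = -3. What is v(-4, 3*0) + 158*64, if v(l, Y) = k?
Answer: 10109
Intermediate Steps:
v(l, Y) = -3
v(-4, 3*0) + 158*64 = -3 + 158*64 = -3 + 10112 = 10109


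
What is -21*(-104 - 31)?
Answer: 2835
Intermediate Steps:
-21*(-104 - 31) = -21*(-135) = 2835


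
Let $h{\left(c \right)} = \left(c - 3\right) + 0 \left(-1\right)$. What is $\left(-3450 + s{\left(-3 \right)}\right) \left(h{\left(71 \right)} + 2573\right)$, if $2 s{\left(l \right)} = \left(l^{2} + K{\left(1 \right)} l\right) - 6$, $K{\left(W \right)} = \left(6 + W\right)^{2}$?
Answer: $-9301602$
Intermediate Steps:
$h{\left(c \right)} = -3 + c$ ($h{\left(c \right)} = \left(-3 + c\right) + 0 = -3 + c$)
$s{\left(l \right)} = -3 + \frac{l^{2}}{2} + \frac{49 l}{2}$ ($s{\left(l \right)} = \frac{\left(l^{2} + \left(6 + 1\right)^{2} l\right) - 6}{2} = \frac{\left(l^{2} + 7^{2} l\right) - 6}{2} = \frac{\left(l^{2} + 49 l\right) - 6}{2} = \frac{-6 + l^{2} + 49 l}{2} = -3 + \frac{l^{2}}{2} + \frac{49 l}{2}$)
$\left(-3450 + s{\left(-3 \right)}\right) \left(h{\left(71 \right)} + 2573\right) = \left(-3450 + \left(-3 + \frac{\left(-3\right)^{2}}{2} + \frac{49}{2} \left(-3\right)\right)\right) \left(\left(-3 + 71\right) + 2573\right) = \left(-3450 - 72\right) \left(68 + 2573\right) = \left(-3450 - 72\right) 2641 = \left(-3522\right) 2641 = -9301602$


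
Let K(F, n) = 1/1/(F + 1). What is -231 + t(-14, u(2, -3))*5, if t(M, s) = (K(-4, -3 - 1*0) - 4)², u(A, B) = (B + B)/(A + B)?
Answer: 14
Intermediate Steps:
K(F, n) = 1 + F (K(F, n) = 1/1/(1 + F) = 1*(1 + F) = 1 + F)
u(A, B) = 2*B/(A + B) (u(A, B) = (2*B)/(A + B) = 2*B/(A + B))
t(M, s) = 49 (t(M, s) = ((1 - 4) - 4)² = (-3 - 4)² = (-7)² = 49)
-231 + t(-14, u(2, -3))*5 = -231 + 49*5 = -231 + 245 = 14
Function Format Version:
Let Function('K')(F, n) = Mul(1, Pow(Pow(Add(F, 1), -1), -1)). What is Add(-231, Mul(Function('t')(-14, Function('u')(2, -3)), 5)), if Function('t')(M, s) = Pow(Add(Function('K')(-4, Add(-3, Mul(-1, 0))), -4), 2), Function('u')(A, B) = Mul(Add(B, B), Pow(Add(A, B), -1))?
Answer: 14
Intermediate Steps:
Function('K')(F, n) = Add(1, F) (Function('K')(F, n) = Mul(1, Pow(Pow(Add(1, F), -1), -1)) = Mul(1, Add(1, F)) = Add(1, F))
Function('u')(A, B) = Mul(2, B, Pow(Add(A, B), -1)) (Function('u')(A, B) = Mul(Mul(2, B), Pow(Add(A, B), -1)) = Mul(2, B, Pow(Add(A, B), -1)))
Function('t')(M, s) = 49 (Function('t')(M, s) = Pow(Add(Add(1, -4), -4), 2) = Pow(Add(-3, -4), 2) = Pow(-7, 2) = 49)
Add(-231, Mul(Function('t')(-14, Function('u')(2, -3)), 5)) = Add(-231, Mul(49, 5)) = Add(-231, 245) = 14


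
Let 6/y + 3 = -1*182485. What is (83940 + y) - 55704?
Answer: 2576365581/91244 ≈ 28236.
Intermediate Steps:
y = -3/91244 (y = 6/(-3 - 1*182485) = 6/(-3 - 182485) = 6/(-182488) = 6*(-1/182488) = -3/91244 ≈ -3.2879e-5)
(83940 + y) - 55704 = (83940 - 3/91244) - 55704 = 7659021357/91244 - 55704 = 2576365581/91244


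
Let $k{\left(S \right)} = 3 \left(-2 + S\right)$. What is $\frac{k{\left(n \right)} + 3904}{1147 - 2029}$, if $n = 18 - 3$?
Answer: $- \frac{3943}{882} \approx -4.4705$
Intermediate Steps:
$n = 15$ ($n = 18 - 3 = 15$)
$k{\left(S \right)} = -6 + 3 S$
$\frac{k{\left(n \right)} + 3904}{1147 - 2029} = \frac{\left(-6 + 3 \cdot 15\right) + 3904}{1147 - 2029} = \frac{\left(-6 + 45\right) + 3904}{-882} = \left(39 + 3904\right) \left(- \frac{1}{882}\right) = 3943 \left(- \frac{1}{882}\right) = - \frac{3943}{882}$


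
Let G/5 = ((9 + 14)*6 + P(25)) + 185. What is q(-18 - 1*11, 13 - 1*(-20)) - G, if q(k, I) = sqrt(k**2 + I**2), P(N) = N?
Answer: -1740 + sqrt(1930) ≈ -1696.1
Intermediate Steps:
G = 1740 (G = 5*(((9 + 14)*6 + 25) + 185) = 5*((23*6 + 25) + 185) = 5*((138 + 25) + 185) = 5*(163 + 185) = 5*348 = 1740)
q(k, I) = sqrt(I**2 + k**2)
q(-18 - 1*11, 13 - 1*(-20)) - G = sqrt((13 - 1*(-20))**2 + (-18 - 1*11)**2) - 1*1740 = sqrt((13 + 20)**2 + (-18 - 11)**2) - 1740 = sqrt(33**2 + (-29)**2) - 1740 = sqrt(1089 + 841) - 1740 = sqrt(1930) - 1740 = -1740 + sqrt(1930)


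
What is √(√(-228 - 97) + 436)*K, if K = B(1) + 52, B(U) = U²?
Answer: 53*√(436 + 5*I*√13) ≈ 1106.9 + 22.875*I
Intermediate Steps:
K = 53 (K = 1² + 52 = 1 + 52 = 53)
√(√(-228 - 97) + 436)*K = √(√(-228 - 97) + 436)*53 = √(√(-325) + 436)*53 = √(5*I*√13 + 436)*53 = √(436 + 5*I*√13)*53 = 53*√(436 + 5*I*√13)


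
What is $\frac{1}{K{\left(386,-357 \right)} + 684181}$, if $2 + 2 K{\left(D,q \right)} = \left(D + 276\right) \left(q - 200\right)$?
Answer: $\frac{1}{499813} \approx 2.0007 \cdot 10^{-6}$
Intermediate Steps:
$K{\left(D,q \right)} = -1 + \frac{\left(-200 + q\right) \left(276 + D\right)}{2}$ ($K{\left(D,q \right)} = -1 + \frac{\left(D + 276\right) \left(q - 200\right)}{2} = -1 + \frac{\left(276 + D\right) \left(-200 + q\right)}{2} = -1 + \frac{\left(-200 + q\right) \left(276 + D\right)}{2}$)
$\frac{1}{K{\left(386,-357 \right)} + 684181} = \frac{1}{\left(-27601 - 38600 + 138 \left(-357\right) + \frac{1}{2} \cdot 386 \left(-357\right)\right) + 684181} = \frac{1}{\left(-27601 - 38600 - 49266 - 68901\right) + 684181} = \frac{1}{-184368 + 684181} = \frac{1}{499813}$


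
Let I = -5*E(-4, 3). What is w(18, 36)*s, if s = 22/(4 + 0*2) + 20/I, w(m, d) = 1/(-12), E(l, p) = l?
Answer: -13/24 ≈ -0.54167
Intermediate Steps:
I = 20 (I = -5*(-4) = 20)
w(m, d) = -1/12
s = 13/2 (s = 22/(4 + 0*2) + 20/20 = 22/(4 + 0) + 20*(1/20) = 22/4 + 1 = 22*(1/4) + 1 = 11/2 + 1 = 13/2 ≈ 6.5000)
w(18, 36)*s = -1/12*13/2 = -13/24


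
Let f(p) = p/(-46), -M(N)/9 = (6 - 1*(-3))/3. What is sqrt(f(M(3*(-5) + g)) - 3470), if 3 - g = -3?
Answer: 7*I*sqrt(149822)/46 ≈ 58.902*I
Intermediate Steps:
g = 6 (g = 3 - 1*(-3) = 3 + 3 = 6)
M(N) = -27 (M(N) = -9*(6 - 1*(-3))/3 = -3*(6 + 3) = -3*9 = -9*3 = -27)
f(p) = -p/46 (f(p) = p*(-1/46) = -p/46)
sqrt(f(M(3*(-5) + g)) - 3470) = sqrt(-1/46*(-27) - 3470) = sqrt(27/46 - 3470) = sqrt(-159593/46) = 7*I*sqrt(149822)/46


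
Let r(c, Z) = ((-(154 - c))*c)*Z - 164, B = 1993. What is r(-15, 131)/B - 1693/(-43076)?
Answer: 14301203145/85850468 ≈ 166.58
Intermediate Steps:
r(c, Z) = -164 + Z*c*(-154 + c) (r(c, Z) = ((-154 + c)*c)*Z - 164 = (c*(-154 + c))*Z - 164 = Z*c*(-154 + c) - 164 = -164 + Z*c*(-154 + c))
r(-15, 131)/B - 1693/(-43076) = (-164 + 131*(-15)² - 154*131*(-15))/1993 - 1693/(-43076) = (-164 + 131*225 + 302610)*(1/1993) - 1693*(-1/43076) = (-164 + 29475 + 302610)*(1/1993) + 1693/43076 = 331921*(1/1993) + 1693/43076 = 331921/1993 + 1693/43076 = 14301203145/85850468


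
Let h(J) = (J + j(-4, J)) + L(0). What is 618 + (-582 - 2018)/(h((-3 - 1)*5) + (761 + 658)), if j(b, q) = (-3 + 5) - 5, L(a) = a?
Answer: 215032/349 ≈ 616.14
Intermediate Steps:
j(b, q) = -3 (j(b, q) = 2 - 5 = -3)
h(J) = -3 + J (h(J) = (J - 3) + 0 = (-3 + J) + 0 = -3 + J)
618 + (-582 - 2018)/(h((-3 - 1)*5) + (761 + 658)) = 618 + (-582 - 2018)/((-3 + (-3 - 1)*5) + (761 + 658)) = 618 - 2600/((-3 - 4*5) + 1419) = 618 - 2600/((-3 - 20) + 1419) = 618 - 2600/(-23 + 1419) = 618 - 2600/1396 = 618 - 2600*1/1396 = 618 - 650/349 = 215032/349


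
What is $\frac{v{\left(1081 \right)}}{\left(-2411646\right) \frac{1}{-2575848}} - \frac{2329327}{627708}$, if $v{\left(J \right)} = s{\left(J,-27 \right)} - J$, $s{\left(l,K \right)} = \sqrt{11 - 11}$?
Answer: $- \frac{292244203438891}{252301581228} \approx -1158.3$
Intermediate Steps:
$s{\left(l,K \right)} = 0$ ($s{\left(l,K \right)} = \sqrt{0} = 0$)
$v{\left(J \right)} = - J$ ($v{\left(J \right)} = 0 - J = - J$)
$\frac{v{\left(1081 \right)}}{\left(-2411646\right) \frac{1}{-2575848}} - \frac{2329327}{627708} = \frac{\left(-1\right) 1081}{\left(-2411646\right) \frac{1}{-2575848}} - \frac{2329327}{627708} = - \frac{1081}{\left(-2411646\right) \left(- \frac{1}{2575848}\right)} - \frac{2329327}{627708} = - \frac{1081}{\frac{401941}{429308}} - \frac{2329327}{627708} = \left(-1081\right) \frac{429308}{401941} - \frac{2329327}{627708} = - \frac{464081948}{401941} - \frac{2329327}{627708} = - \frac{292244203438891}{252301581228}$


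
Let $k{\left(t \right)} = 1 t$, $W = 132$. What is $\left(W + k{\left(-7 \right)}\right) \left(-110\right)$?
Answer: $-13750$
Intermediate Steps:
$k{\left(t \right)} = t$
$\left(W + k{\left(-7 \right)}\right) \left(-110\right) = \left(132 - 7\right) \left(-110\right) = 125 \left(-110\right) = -13750$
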